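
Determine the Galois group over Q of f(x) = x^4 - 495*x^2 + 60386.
Gal(K/Q) = V_4 (Klein four-group, Z/2Z × Z/2Z)

f factors as (x^2 - 277)(x^2 - 218), so the splitting field is K = Q(sqrt(277), sqrt(218)). The elements 277, 218, 60386 are all non-squares in Q, so sqrt(277) and sqrt(218) generate independent quadratic extensions. Thus [K:Q] = 4 and Gal(K/Q) is generated by the two order-2 automorphisms sqrt(277) ↦ -sqrt(277) and sqrt(218) ↦ -sqrt(218), giving V_4.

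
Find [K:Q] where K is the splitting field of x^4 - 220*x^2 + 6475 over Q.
[K:Q] = 4

f factors as (x^2 - 185)(x^2 - 35); the splitting field is K = Q(sqrt(185), sqrt(35)). Since 185, 35, and 6475 are all non-squares in Q, the three subfields Q(sqrt(185)), Q(sqrt(35)), Q(sqrt(6475)) are distinct degree-2 extensions, so [K:Q] = 4 (Klein four Galois group).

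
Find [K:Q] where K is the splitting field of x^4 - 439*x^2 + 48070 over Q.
[K:Q] = 4

f factors as (x^2 - 209)(x^2 - 230); the splitting field is K = Q(sqrt(209), sqrt(230)). Since 209, 230, and 48070 are all non-squares in Q, the three subfields Q(sqrt(209)), Q(sqrt(230)), Q(sqrt(48070)) are distinct degree-2 extensions, so [K:Q] = 4 (Klein four Galois group).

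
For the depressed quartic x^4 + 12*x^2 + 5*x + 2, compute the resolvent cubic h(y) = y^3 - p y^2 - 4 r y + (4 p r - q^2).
h(y) = y^3 - 12*y^2 - 8*y + 71

Identify coefficients: p = 12, q = 5, r = 2.
Plug into h(y) = y^3 - p y^2 - 4 r y + (4 p r - q^2):
  h(y) = y^3 - (12) y^2 - 4*(2) y + (4*(12)*(2) - (5)^2)
       = y^3 + (-12) y^2 + (-8) y + (71).
Simplifying: h(y) = y^3 - 12*y^2 - 8*y + 71.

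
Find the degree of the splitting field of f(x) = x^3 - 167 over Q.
[K:Q] = 6

x^3 - 167 has one real root r = 167^(1/3) and two complex roots r*zeta_3, r*zeta_3^2 where zeta_3 = e^(2*pi*i/3). The splitting field is Q(r, zeta_3). [Q(r):Q] = 3 and [Q(zeta_3):Q] = 2 with gcd = 1, so [Q(r, zeta_3):Q] = 3 * 2 = 6.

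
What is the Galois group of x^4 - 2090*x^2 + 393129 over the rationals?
Gal(K/Q) = Z/2Z (cyclic of order 2)

f factors as (x^2 - 1881)(x^2 - 209), so the splitting field is K = Q(sqrt(1881), sqrt(209)). The squarefree part of 1881 is 209 and the squarefree part of 209 is also 209, so sqrt(1881) and sqrt(209) are both rational multiples of sqrt(209). Hence Q(sqrt(1881)) = Q(sqrt(209)) = Q(sqrt(209)), and the splitting field collapses to a single degree-2 extension with Galois group Z/2Z.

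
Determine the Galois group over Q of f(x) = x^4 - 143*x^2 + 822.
Gal(K/Q) = V_4 (Klein four-group, Z/2Z × Z/2Z)

f factors as (x^2 - 137)(x^2 - 6), so the splitting field is K = Q(sqrt(137), sqrt(6)). The elements 137, 6, 822 are all non-squares in Q, so sqrt(137) and sqrt(6) generate independent quadratic extensions. Thus [K:Q] = 4 and Gal(K/Q) is generated by the two order-2 automorphisms sqrt(137) ↦ -sqrt(137) and sqrt(6) ↦ -sqrt(6), giving V_4.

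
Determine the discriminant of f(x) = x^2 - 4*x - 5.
Δ = 36

For a quadratic a x^2 + b x + c the discriminant is Δ = b^2 - 4ac = (-4)^2 - 4*(1)*(-5) = 16 - (-20) = 36.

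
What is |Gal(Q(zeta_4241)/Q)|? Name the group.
|Gal(Q(zeta_4241)/Q)| = phi(4241) = 4240; group ≅ (Z/4241Z)^* ≅ Z/4240Z

The n-th cyclotomic polynomial Φ_4241(x) is the minimal polynomial of zeta_4241 over Q and has degree phi(4241) = 4240. So Q(zeta_4241) is a degree-4240 Galois extension with Galois group (Z/4241Z)^*. (Z/4241Z)^* is cyclic since 4241 is an odd prime power (or 4). Hence Gal(Q(zeta_4241)/Q) ≅ Z/4240Z.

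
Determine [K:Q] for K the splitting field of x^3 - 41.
[K:Q] = 6

x^3 - 41 has one real root r = 41^(1/3) and two complex roots r*zeta_3, r*zeta_3^2 where zeta_3 = e^(2*pi*i/3). The splitting field is Q(r, zeta_3). [Q(r):Q] = 3 and [Q(zeta_3):Q] = 2 with gcd = 1, so [Q(r, zeta_3):Q] = 3 * 2 = 6.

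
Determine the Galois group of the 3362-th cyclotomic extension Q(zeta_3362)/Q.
|Gal(Q(zeta_3362)/Q)| = phi(3362) = 1640; group ≅ (Z/3362Z)^* ≅ Z/1640Z

The n-th cyclotomic polynomial Φ_3362(x) is the minimal polynomial of zeta_3362 over Q and has degree phi(3362) = 1640. So Q(zeta_3362) is a degree-1640 Galois extension with Galois group (Z/3362Z)^*. By CRT, (Z/3362Z)^* ≅ (Z/2Z)^* × (Z/1681Z)^*. Each prime-power unit group is (Z/2Z)^* ≅ trivial group (order 1); (Z/1681Z)^* ≅ Z/1640Z. Hence Gal(Q(zeta_3362)/Q) ≅ Z/1640Z.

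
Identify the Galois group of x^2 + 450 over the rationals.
Gal(K/Q) = Z/2Z (cyclic of order 2)

x^2 + 450 is irreducible over Q since -450 is not a rational square. The splitting field Q(sqrt(-450)) has degree 2 over Q, and its unique nontrivial automorphism is sqrt(-450) ↦ -sqrt(-450). Hence Gal(Q(sqrt(-450))/Q) = Z/2Z.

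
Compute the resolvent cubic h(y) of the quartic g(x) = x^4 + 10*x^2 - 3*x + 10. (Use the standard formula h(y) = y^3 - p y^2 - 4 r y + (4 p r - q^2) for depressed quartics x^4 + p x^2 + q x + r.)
h(y) = y^3 - 10*y^2 - 40*y + 391

Identify coefficients: p = 10, q = -3, r = 10.
Plug into h(y) = y^3 - p y^2 - 4 r y + (4 p r - q^2):
  h(y) = y^3 - (10) y^2 - 4*(10) y + (4*(10)*(10) - (-3)^2)
       = y^3 + (-10) y^2 + (-40) y + (391).
Simplifying: h(y) = y^3 - 10*y^2 - 40*y + 391.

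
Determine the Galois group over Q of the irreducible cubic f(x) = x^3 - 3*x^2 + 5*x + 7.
Gal(K/Q) = S_3 (symmetric group of order 6)

Compute the discriminant of x^3 + (-3)*x^2 + (5)*x + (7): Δ = -2732. Since Δ is not a rational square, the Galois group is not contained in A_3; it must be the full S_3 (irreducibility of the cubic rules out anything smaller).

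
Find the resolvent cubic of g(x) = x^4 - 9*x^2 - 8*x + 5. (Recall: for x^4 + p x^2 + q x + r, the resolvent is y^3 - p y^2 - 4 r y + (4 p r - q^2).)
h(y) = y^3 + 9*y^2 - 20*y - 244

Identify coefficients: p = -9, q = -8, r = 5.
Plug into h(y) = y^3 - p y^2 - 4 r y + (4 p r - q^2):
  h(y) = y^3 - (-9) y^2 - 4*(5) y + (4*(-9)*(5) - (-8)^2)
       = y^3 + (9) y^2 + (-20) y + (-244).
Simplifying: h(y) = y^3 + 9*y^2 - 20*y - 244.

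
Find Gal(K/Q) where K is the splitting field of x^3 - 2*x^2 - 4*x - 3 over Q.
Gal(K/Q) = S_3 (symmetric group of order 6)

Compute the discriminant of x^3 + (-2)*x^2 + (-4)*x + (-3): Δ = -451. Since Δ is not a rational square, the Galois group is not contained in A_3; it must be the full S_3 (irreducibility of the cubic rules out anything smaller).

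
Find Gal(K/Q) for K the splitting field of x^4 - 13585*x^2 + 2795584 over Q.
Gal(K/Q) = Z/2Z (cyclic of order 2)

f factors as (x^2 - 13376)(x^2 - 209), so the splitting field is K = Q(sqrt(13376), sqrt(209)). The squarefree part of 13376 is 209 and the squarefree part of 209 is also 209, so sqrt(13376) and sqrt(209) are both rational multiples of sqrt(209). Hence Q(sqrt(13376)) = Q(sqrt(209)) = Q(sqrt(209)), and the splitting field collapses to a single degree-2 extension with Galois group Z/2Z.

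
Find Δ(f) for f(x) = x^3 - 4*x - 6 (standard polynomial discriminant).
Δ = -716

For a depressed cubic x^3 + p x + q the discriminant is Δ = -4 p^3 - 27 q^2 = -4*(-4)^3 - 27*(-6)^2 = 256 - 972 = -716.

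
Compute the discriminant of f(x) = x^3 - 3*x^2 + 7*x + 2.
Δ = -1579

For x^3 + a x^2 + b x + c the discriminant is Δ = 18 a b c - 4 a^3 c + a^2 b^2 - 4 b^3 - 27 c^2.
Plug a = -3, b = 7, c = 2:
  18*(-3)*(7)*(2) - 4*(-3)^3*(2) + (-3)^2*(7)^2 - 4*(7)^3 - 27*(2)^2
  = -756 + (216) + 441 + (-1372) + (-108)
  = -1579.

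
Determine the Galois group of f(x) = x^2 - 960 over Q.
Gal(K/Q) = Z/2Z (cyclic of order 2)

x^2 - 960 is irreducible over Q since 960 is not a rational square. The splitting field Q(sqrt(960)) has degree 2 over Q, and its unique nontrivial automorphism is sqrt(960) ↦ -sqrt(960). Hence Gal(Q(sqrt(960))/Q) = Z/2Z.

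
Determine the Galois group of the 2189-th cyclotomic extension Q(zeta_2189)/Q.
|Gal(Q(zeta_2189)/Q)| = phi(2189) = 1980; group ≅ (Z/2189Z)^* ≅ Z/10Z × Z/198Z

The n-th cyclotomic polynomial Φ_2189(x) is the minimal polynomial of zeta_2189 over Q and has degree phi(2189) = 1980. So Q(zeta_2189) is a degree-1980 Galois extension with Galois group (Z/2189Z)^*. By CRT, (Z/2189Z)^* ≅ (Z/11Z)^* × (Z/199Z)^*. Each prime-power unit group is (Z/11Z)^* ≅ Z/10Z; (Z/199Z)^* ≅ Z/198Z. Hence Gal(Q(zeta_2189)/Q) ≅ Z/10Z × Z/198Z.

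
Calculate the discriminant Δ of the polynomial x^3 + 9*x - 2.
Δ = -3024

For a depressed cubic x^3 + p x + q the discriminant is Δ = -4 p^3 - 27 q^2 = -4*(9)^3 - 27*(-2)^2 = -2916 - 108 = -3024.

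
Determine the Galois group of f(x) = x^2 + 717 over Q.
Gal(K/Q) = Z/2Z (cyclic of order 2)

x^2 + 717 is irreducible over Q since -717 is not a rational square. The splitting field Q(sqrt(-717)) has degree 2 over Q, and its unique nontrivial automorphism is sqrt(-717) ↦ -sqrt(-717). Hence Gal(Q(sqrt(-717))/Q) = Z/2Z.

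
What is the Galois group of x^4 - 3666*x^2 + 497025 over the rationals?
Gal(K/Q) = Z/2Z (cyclic of order 2)

f factors as (x^2 - 141)(x^2 - 3525), so the splitting field is K = Q(sqrt(141), sqrt(3525)). The squarefree part of 141 is 141 and the squarefree part of 3525 is also 141, so sqrt(141) and sqrt(3525) are both rational multiples of sqrt(141). Hence Q(sqrt(141)) = Q(sqrt(3525)) = Q(sqrt(141)), and the splitting field collapses to a single degree-2 extension with Galois group Z/2Z.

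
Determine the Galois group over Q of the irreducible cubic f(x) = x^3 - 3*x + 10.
Gal(K/Q) = S_3 (symmetric group of order 6)

Compute the discriminant of x^3 + (0)*x^2 + (-3)*x + (10): Δ = -2592. Since Δ is not a rational square, the Galois group is not contained in A_3; it must be the full S_3 (irreducibility of the cubic rules out anything smaller).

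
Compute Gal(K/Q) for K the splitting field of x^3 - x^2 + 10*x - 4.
Gal(K/Q) = S_3 (symmetric group of order 6)

Compute the discriminant of x^3 + (-1)*x^2 + (10)*x + (-4): Δ = -3628. Since Δ is not a rational square, the Galois group is not contained in A_3; it must be the full S_3 (irreducibility of the cubic rules out anything smaller).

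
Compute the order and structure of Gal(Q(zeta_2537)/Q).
|Gal(Q(zeta_2537)/Q)| = phi(2537) = 2436; group ≅ (Z/2537Z)^* ≅ Z/42Z × Z/58Z

The n-th cyclotomic polynomial Φ_2537(x) is the minimal polynomial of zeta_2537 over Q and has degree phi(2537) = 2436. So Q(zeta_2537) is a degree-2436 Galois extension with Galois group (Z/2537Z)^*. By CRT, (Z/2537Z)^* ≅ (Z/43Z)^* × (Z/59Z)^*. Each prime-power unit group is (Z/43Z)^* ≅ Z/42Z; (Z/59Z)^* ≅ Z/58Z. Hence Gal(Q(zeta_2537)/Q) ≅ Z/42Z × Z/58Z.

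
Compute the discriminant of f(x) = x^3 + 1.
Δ = -27

For a depressed cubic x^3 + p x + q the discriminant is Δ = -4 p^3 - 27 q^2 = -4*(0)^3 - 27*(1)^2 = 0 - 27 = -27.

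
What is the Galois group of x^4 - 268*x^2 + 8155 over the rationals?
Gal(K/Q) = V_4 (Klein four-group, Z/2Z × Z/2Z)

f factors as (x^2 - 35)(x^2 - 233), so the splitting field is K = Q(sqrt(35), sqrt(233)). The elements 35, 233, 8155 are all non-squares in Q, so sqrt(35) and sqrt(233) generate independent quadratic extensions. Thus [K:Q] = 4 and Gal(K/Q) is generated by the two order-2 automorphisms sqrt(35) ↦ -sqrt(35) and sqrt(233) ↦ -sqrt(233), giving V_4.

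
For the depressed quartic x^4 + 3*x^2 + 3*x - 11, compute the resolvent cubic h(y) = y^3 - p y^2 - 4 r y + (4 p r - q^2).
h(y) = y^3 - 3*y^2 + 44*y - 141

Identify coefficients: p = 3, q = 3, r = -11.
Plug into h(y) = y^3 - p y^2 - 4 r y + (4 p r - q^2):
  h(y) = y^3 - (3) y^2 - 4*(-11) y + (4*(3)*(-11) - (3)^2)
       = y^3 + (-3) y^2 + (44) y + (-141).
Simplifying: h(y) = y^3 - 3*y^2 + 44*y - 141.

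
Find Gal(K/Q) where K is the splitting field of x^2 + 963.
Gal(K/Q) = Z/2Z (cyclic of order 2)

x^2 + 963 is irreducible over Q since -963 is not a rational square. The splitting field Q(sqrt(-963)) has degree 2 over Q, and its unique nontrivial automorphism is sqrt(-963) ↦ -sqrt(-963). Hence Gal(Q(sqrt(-963))/Q) = Z/2Z.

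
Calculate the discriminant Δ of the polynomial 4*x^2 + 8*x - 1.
Δ = 80

For a quadratic a x^2 + b x + c the discriminant is Δ = b^2 - 4ac = (8)^2 - 4*(4)*(-1) = 64 - (-16) = 80.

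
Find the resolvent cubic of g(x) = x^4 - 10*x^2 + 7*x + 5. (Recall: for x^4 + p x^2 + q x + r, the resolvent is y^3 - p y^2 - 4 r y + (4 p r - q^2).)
h(y) = y^3 + 10*y^2 - 20*y - 249

Identify coefficients: p = -10, q = 7, r = 5.
Plug into h(y) = y^3 - p y^2 - 4 r y + (4 p r - q^2):
  h(y) = y^3 - (-10) y^2 - 4*(5) y + (4*(-10)*(5) - (7)^2)
       = y^3 + (10) y^2 + (-20) y + (-249).
Simplifying: h(y) = y^3 + 10*y^2 - 20*y - 249.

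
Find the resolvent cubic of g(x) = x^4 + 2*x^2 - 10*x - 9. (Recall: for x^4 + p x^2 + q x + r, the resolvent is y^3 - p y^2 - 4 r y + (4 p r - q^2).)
h(y) = y^3 - 2*y^2 + 36*y - 172

Identify coefficients: p = 2, q = -10, r = -9.
Plug into h(y) = y^3 - p y^2 - 4 r y + (4 p r - q^2):
  h(y) = y^3 - (2) y^2 - 4*(-9) y + (4*(2)*(-9) - (-10)^2)
       = y^3 + (-2) y^2 + (36) y + (-172).
Simplifying: h(y) = y^3 - 2*y^2 + 36*y - 172.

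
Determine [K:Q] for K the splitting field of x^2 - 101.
[K:Q] = 2

The polynomial x^2 - 101 is irreducible over Q since 101 is not a perfect square. Its splitting field is Q(sqrt(101)), which has degree 2 over Q.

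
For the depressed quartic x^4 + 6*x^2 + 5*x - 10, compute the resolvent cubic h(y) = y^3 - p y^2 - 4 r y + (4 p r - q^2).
h(y) = y^3 - 6*y^2 + 40*y - 265

Identify coefficients: p = 6, q = 5, r = -10.
Plug into h(y) = y^3 - p y^2 - 4 r y + (4 p r - q^2):
  h(y) = y^3 - (6) y^2 - 4*(-10) y + (4*(6)*(-10) - (5)^2)
       = y^3 + (-6) y^2 + (40) y + (-265).
Simplifying: h(y) = y^3 - 6*y^2 + 40*y - 265.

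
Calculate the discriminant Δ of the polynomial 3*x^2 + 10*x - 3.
Δ = 136

For a quadratic a x^2 + b x + c the discriminant is Δ = b^2 - 4ac = (10)^2 - 4*(3)*(-3) = 100 - (-36) = 136.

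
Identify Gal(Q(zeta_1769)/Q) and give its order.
|Gal(Q(zeta_1769)/Q)| = phi(1769) = 1680; group ≅ (Z/1769Z)^* ≅ Z/28Z × Z/60Z

The n-th cyclotomic polynomial Φ_1769(x) is the minimal polynomial of zeta_1769 over Q and has degree phi(1769) = 1680. So Q(zeta_1769) is a degree-1680 Galois extension with Galois group (Z/1769Z)^*. By CRT, (Z/1769Z)^* ≅ (Z/29Z)^* × (Z/61Z)^*. Each prime-power unit group is (Z/29Z)^* ≅ Z/28Z; (Z/61Z)^* ≅ Z/60Z. Hence Gal(Q(zeta_1769)/Q) ≅ Z/28Z × Z/60Z.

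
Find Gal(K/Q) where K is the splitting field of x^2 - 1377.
Gal(K/Q) = Z/2Z (cyclic of order 2)

x^2 - 1377 is irreducible over Q since 1377 is not a rational square. The splitting field Q(sqrt(1377)) has degree 2 over Q, and its unique nontrivial automorphism is sqrt(1377) ↦ -sqrt(1377). Hence Gal(Q(sqrt(1377))/Q) = Z/2Z.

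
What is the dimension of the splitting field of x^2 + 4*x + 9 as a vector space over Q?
[K:Q] = 2

The discriminant of x^2 + (4)*x + (9) is b^2 - 4c = 16 - (36) = -20. Since -20 is not a perfect square in Q, the polynomial is irreducible over Q. Its two roots generate a degree-2 extension, so [K:Q] = 2.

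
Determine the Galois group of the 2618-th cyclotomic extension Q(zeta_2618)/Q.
|Gal(Q(zeta_2618)/Q)| = phi(2618) = 960; group ≅ (Z/2618Z)^* ≅ Z/6Z × Z/10Z × Z/16Z

The n-th cyclotomic polynomial Φ_2618(x) is the minimal polynomial of zeta_2618 over Q and has degree phi(2618) = 960. So Q(zeta_2618) is a degree-960 Galois extension with Galois group (Z/2618Z)^*. By CRT, (Z/2618Z)^* ≅ (Z/2Z)^* × (Z/7Z)^* × (Z/11Z)^* × (Z/17Z)^*. Each prime-power unit group is (Z/2Z)^* ≅ trivial group (order 1); (Z/7Z)^* ≅ Z/6Z; (Z/11Z)^* ≅ Z/10Z; (Z/17Z)^* ≅ Z/16Z. Hence Gal(Q(zeta_2618)/Q) ≅ Z/6Z × Z/10Z × Z/16Z.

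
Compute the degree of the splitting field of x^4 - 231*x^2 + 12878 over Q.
[K:Q] = 4

f factors as (x^2 - 137)(x^2 - 94); the splitting field is K = Q(sqrt(137), sqrt(94)). Since 137, 94, and 12878 are all non-squares in Q, the three subfields Q(sqrt(137)), Q(sqrt(94)), Q(sqrt(12878)) are distinct degree-2 extensions, so [K:Q] = 4 (Klein four Galois group).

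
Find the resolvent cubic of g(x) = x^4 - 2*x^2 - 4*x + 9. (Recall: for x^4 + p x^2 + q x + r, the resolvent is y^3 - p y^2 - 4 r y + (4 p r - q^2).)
h(y) = y^3 + 2*y^2 - 36*y - 88

Identify coefficients: p = -2, q = -4, r = 9.
Plug into h(y) = y^3 - p y^2 - 4 r y + (4 p r - q^2):
  h(y) = y^3 - (-2) y^2 - 4*(9) y + (4*(-2)*(9) - (-4)^2)
       = y^3 + (2) y^2 + (-36) y + (-88).
Simplifying: h(y) = y^3 + 2*y^2 - 36*y - 88.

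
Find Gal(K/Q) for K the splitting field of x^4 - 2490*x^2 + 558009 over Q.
Gal(K/Q) = Z/2Z (cyclic of order 2)

f factors as (x^2 - 2241)(x^2 - 249), so the splitting field is K = Q(sqrt(2241), sqrt(249)). The squarefree part of 2241 is 249 and the squarefree part of 249 is also 249, so sqrt(2241) and sqrt(249) are both rational multiples of sqrt(249). Hence Q(sqrt(2241)) = Q(sqrt(249)) = Q(sqrt(249)), and the splitting field collapses to a single degree-2 extension with Galois group Z/2Z.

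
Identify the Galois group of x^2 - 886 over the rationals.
Gal(K/Q) = Z/2Z (cyclic of order 2)

x^2 - 886 is irreducible over Q since 886 is not a rational square. The splitting field Q(sqrt(886)) has degree 2 over Q, and its unique nontrivial automorphism is sqrt(886) ↦ -sqrt(886). Hence Gal(Q(sqrt(886))/Q) = Z/2Z.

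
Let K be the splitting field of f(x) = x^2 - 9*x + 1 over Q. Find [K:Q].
[K:Q] = 2

The discriminant of x^2 + (-9)*x + (1) is b^2 - 4c = 81 - (4) = 77. Since 77 is not a perfect square in Q, the polynomial is irreducible over Q. Its two roots generate a degree-2 extension, so [K:Q] = 2.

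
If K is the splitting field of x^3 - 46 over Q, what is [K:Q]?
[K:Q] = 6

x^3 - 46 has one real root r = 46^(1/3) and two complex roots r*zeta_3, r*zeta_3^2 where zeta_3 = e^(2*pi*i/3). The splitting field is Q(r, zeta_3). [Q(r):Q] = 3 and [Q(zeta_3):Q] = 2 with gcd = 1, so [Q(r, zeta_3):Q] = 3 * 2 = 6.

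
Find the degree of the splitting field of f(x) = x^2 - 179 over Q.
[K:Q] = 2

The polynomial x^2 - 179 is irreducible over Q since 179 is not a perfect square. Its splitting field is Q(sqrt(179)), which has degree 2 over Q.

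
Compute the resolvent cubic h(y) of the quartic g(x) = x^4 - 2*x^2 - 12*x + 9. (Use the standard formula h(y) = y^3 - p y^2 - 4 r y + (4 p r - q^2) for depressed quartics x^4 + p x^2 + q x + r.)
h(y) = y^3 + 2*y^2 - 36*y - 216

Identify coefficients: p = -2, q = -12, r = 9.
Plug into h(y) = y^3 - p y^2 - 4 r y + (4 p r - q^2):
  h(y) = y^3 - (-2) y^2 - 4*(9) y + (4*(-2)*(9) - (-12)^2)
       = y^3 + (2) y^2 + (-36) y + (-216).
Simplifying: h(y) = y^3 + 2*y^2 - 36*y - 216.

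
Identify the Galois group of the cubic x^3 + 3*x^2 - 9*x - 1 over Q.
Gal(K/Q) = S_3 (symmetric group of order 6)

Compute the discriminant of x^3 + (3)*x^2 + (-9)*x + (-1): Δ = 4212. Since Δ is not a rational square, the Galois group is not contained in A_3; it must be the full S_3 (irreducibility of the cubic rules out anything smaller).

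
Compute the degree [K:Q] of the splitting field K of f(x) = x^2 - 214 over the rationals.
[K:Q] = 2

The polynomial x^2 - 214 is irreducible over Q since 214 is not a perfect square. Its splitting field is Q(sqrt(214)), which has degree 2 over Q.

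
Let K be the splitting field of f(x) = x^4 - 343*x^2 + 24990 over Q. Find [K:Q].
[K:Q] = 4

f factors as (x^2 - 105)(x^2 - 238); the splitting field is K = Q(sqrt(105), sqrt(238)). Since 105, 238, and 24990 are all non-squares in Q, the three subfields Q(sqrt(105)), Q(sqrt(238)), Q(sqrt(24990)) are distinct degree-2 extensions, so [K:Q] = 4 (Klein four Galois group).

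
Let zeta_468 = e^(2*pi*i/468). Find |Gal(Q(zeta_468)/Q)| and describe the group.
|Gal(Q(zeta_468)/Q)| = phi(468) = 144; group ≅ (Z/468Z)^* ≅ Z/2Z × Z/6Z × Z/12Z

The n-th cyclotomic polynomial Φ_468(x) is the minimal polynomial of zeta_468 over Q and has degree phi(468) = 144. So Q(zeta_468) is a degree-144 Galois extension with Galois group (Z/468Z)^*. By CRT, (Z/468Z)^* ≅ (Z/4Z)^* × (Z/9Z)^* × (Z/13Z)^*. Each prime-power unit group is (Z/4Z)^* ≅ Z/2Z; (Z/9Z)^* ≅ Z/6Z; (Z/13Z)^* ≅ Z/12Z. Hence Gal(Q(zeta_468)/Q) ≅ Z/2Z × Z/6Z × Z/12Z.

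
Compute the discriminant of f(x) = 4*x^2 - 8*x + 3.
Δ = 16

For a quadratic a x^2 + b x + c the discriminant is Δ = b^2 - 4ac = (-8)^2 - 4*(4)*(3) = 64 - (48) = 16.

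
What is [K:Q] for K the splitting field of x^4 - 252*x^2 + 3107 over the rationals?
[K:Q] = 4

f factors as (x^2 - 13)(x^2 - 239); the splitting field is K = Q(sqrt(13), sqrt(239)). Since 13, 239, and 3107 are all non-squares in Q, the three subfields Q(sqrt(13)), Q(sqrt(239)), Q(sqrt(3107)) are distinct degree-2 extensions, so [K:Q] = 4 (Klein four Galois group).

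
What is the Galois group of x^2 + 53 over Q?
Gal(K/Q) = Z/2Z (cyclic of order 2)

x^2 + 53 is irreducible over Q since -53 is not a rational square. The splitting field Q(sqrt(-53)) has degree 2 over Q, and its unique nontrivial automorphism is sqrt(-53) ↦ -sqrt(-53). Hence Gal(Q(sqrt(-53))/Q) = Z/2Z.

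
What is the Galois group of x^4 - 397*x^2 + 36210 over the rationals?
Gal(K/Q) = V_4 (Klein four-group, Z/2Z × Z/2Z)

f factors as (x^2 - 142)(x^2 - 255), so the splitting field is K = Q(sqrt(142), sqrt(255)). The elements 142, 255, 36210 are all non-squares in Q, so sqrt(142) and sqrt(255) generate independent quadratic extensions. Thus [K:Q] = 4 and Gal(K/Q) is generated by the two order-2 automorphisms sqrt(142) ↦ -sqrt(142) and sqrt(255) ↦ -sqrt(255), giving V_4.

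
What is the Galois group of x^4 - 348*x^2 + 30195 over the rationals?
Gal(K/Q) = V_4 (Klein four-group, Z/2Z × Z/2Z)

f factors as (x^2 - 183)(x^2 - 165), so the splitting field is K = Q(sqrt(183), sqrt(165)). The elements 183, 165, 30195 are all non-squares in Q, so sqrt(183) and sqrt(165) generate independent quadratic extensions. Thus [K:Q] = 4 and Gal(K/Q) is generated by the two order-2 automorphisms sqrt(183) ↦ -sqrt(183) and sqrt(165) ↦ -sqrt(165), giving V_4.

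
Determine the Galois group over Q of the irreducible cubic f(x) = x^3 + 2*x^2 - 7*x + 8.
Gal(K/Q) = S_3 (symmetric group of order 6)

Compute the discriminant of x^3 + (2)*x^2 + (-7)*x + (8): Δ = -2432. Since Δ is not a rational square, the Galois group is not contained in A_3; it must be the full S_3 (irreducibility of the cubic rules out anything smaller).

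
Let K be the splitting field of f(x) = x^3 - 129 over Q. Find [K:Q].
[K:Q] = 6

x^3 - 129 has one real root r = 129^(1/3) and two complex roots r*zeta_3, r*zeta_3^2 where zeta_3 = e^(2*pi*i/3). The splitting field is Q(r, zeta_3). [Q(r):Q] = 3 and [Q(zeta_3):Q] = 2 with gcd = 1, so [Q(r, zeta_3):Q] = 3 * 2 = 6.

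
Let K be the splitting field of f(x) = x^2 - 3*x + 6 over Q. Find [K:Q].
[K:Q] = 2

The discriminant of x^2 + (-3)*x + (6) is b^2 - 4c = 9 - (24) = -15. Since -15 is not a perfect square in Q, the polynomial is irreducible over Q. Its two roots generate a degree-2 extension, so [K:Q] = 2.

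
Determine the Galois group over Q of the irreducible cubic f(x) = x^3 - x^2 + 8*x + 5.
Gal(K/Q) = S_3 (symmetric group of order 6)

Compute the discriminant of x^3 + (-1)*x^2 + (8)*x + (5): Δ = -3359. Since Δ is not a rational square, the Galois group is not contained in A_3; it must be the full S_3 (irreducibility of the cubic rules out anything smaller).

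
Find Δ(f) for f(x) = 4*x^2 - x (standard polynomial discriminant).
Δ = 1

For a quadratic a x^2 + b x + c the discriminant is Δ = b^2 - 4ac = (-1)^2 - 4*(4)*(0) = 1 - (0) = 1.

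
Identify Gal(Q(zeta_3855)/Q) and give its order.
|Gal(Q(zeta_3855)/Q)| = phi(3855) = 2048; group ≅ (Z/3855Z)^* ≅ Z/2Z × Z/4Z × Z/256Z

The n-th cyclotomic polynomial Φ_3855(x) is the minimal polynomial of zeta_3855 over Q and has degree phi(3855) = 2048. So Q(zeta_3855) is a degree-2048 Galois extension with Galois group (Z/3855Z)^*. By CRT, (Z/3855Z)^* ≅ (Z/3Z)^* × (Z/5Z)^* × (Z/257Z)^*. Each prime-power unit group is (Z/3Z)^* ≅ Z/2Z; (Z/5Z)^* ≅ Z/4Z; (Z/257Z)^* ≅ Z/256Z. Hence Gal(Q(zeta_3855)/Q) ≅ Z/2Z × Z/4Z × Z/256Z.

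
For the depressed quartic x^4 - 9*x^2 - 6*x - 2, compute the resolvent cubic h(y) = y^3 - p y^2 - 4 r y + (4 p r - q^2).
h(y) = y^3 + 9*y^2 + 8*y + 36

Identify coefficients: p = -9, q = -6, r = -2.
Plug into h(y) = y^3 - p y^2 - 4 r y + (4 p r - q^2):
  h(y) = y^3 - (-9) y^2 - 4*(-2) y + (4*(-9)*(-2) - (-6)^2)
       = y^3 + (9) y^2 + (8) y + (36).
Simplifying: h(y) = y^3 + 9*y^2 + 8*y + 36.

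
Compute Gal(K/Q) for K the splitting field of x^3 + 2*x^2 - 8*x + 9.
Gal(K/Q) = S_3 (symmetric group of order 6)

Compute the discriminant of x^3 + (2)*x^2 + (-8)*x + (9): Δ = -2763. Since Δ is not a rational square, the Galois group is not contained in A_3; it must be the full S_3 (irreducibility of the cubic rules out anything smaller).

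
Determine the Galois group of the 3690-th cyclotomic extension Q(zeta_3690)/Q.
|Gal(Q(zeta_3690)/Q)| = phi(3690) = 960; group ≅ (Z/3690Z)^* ≅ Z/4Z × Z/6Z × Z/40Z

The n-th cyclotomic polynomial Φ_3690(x) is the minimal polynomial of zeta_3690 over Q and has degree phi(3690) = 960. So Q(zeta_3690) is a degree-960 Galois extension with Galois group (Z/3690Z)^*. By CRT, (Z/3690Z)^* ≅ (Z/2Z)^* × (Z/9Z)^* × (Z/5Z)^* × (Z/41Z)^*. Each prime-power unit group is (Z/2Z)^* ≅ trivial group (order 1); (Z/9Z)^* ≅ Z/6Z; (Z/5Z)^* ≅ Z/4Z; (Z/41Z)^* ≅ Z/40Z. Hence Gal(Q(zeta_3690)/Q) ≅ Z/4Z × Z/6Z × Z/40Z.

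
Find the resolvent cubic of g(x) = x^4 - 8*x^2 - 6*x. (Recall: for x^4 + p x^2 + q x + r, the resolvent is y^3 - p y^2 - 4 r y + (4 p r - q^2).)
h(y) = y^3 + 8*y^2 - 36

Identify coefficients: p = -8, q = -6, r = 0.
Plug into h(y) = y^3 - p y^2 - 4 r y + (4 p r - q^2):
  h(y) = y^3 - (-8) y^2 - 4*(0) y + (4*(-8)*(0) - (-6)^2)
       = y^3 + (8) y^2 + (0) y + (-36).
Simplifying: h(y) = y^3 + 8*y^2 - 36.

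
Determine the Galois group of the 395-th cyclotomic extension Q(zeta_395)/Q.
|Gal(Q(zeta_395)/Q)| = phi(395) = 312; group ≅ (Z/395Z)^* ≅ Z/4Z × Z/78Z

The n-th cyclotomic polynomial Φ_395(x) is the minimal polynomial of zeta_395 over Q and has degree phi(395) = 312. So Q(zeta_395) is a degree-312 Galois extension with Galois group (Z/395Z)^*. By CRT, (Z/395Z)^* ≅ (Z/5Z)^* × (Z/79Z)^*. Each prime-power unit group is (Z/5Z)^* ≅ Z/4Z; (Z/79Z)^* ≅ Z/78Z. Hence Gal(Q(zeta_395)/Q) ≅ Z/4Z × Z/78Z.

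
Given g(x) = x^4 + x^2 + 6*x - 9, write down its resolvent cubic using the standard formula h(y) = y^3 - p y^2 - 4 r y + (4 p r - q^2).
h(y) = y^3 - y^2 + 36*y - 72

Identify coefficients: p = 1, q = 6, r = -9.
Plug into h(y) = y^3 - p y^2 - 4 r y + (4 p r - q^2):
  h(y) = y^3 - (1) y^2 - 4*(-9) y + (4*(1)*(-9) - (6)^2)
       = y^3 + (-1) y^2 + (36) y + (-72).
Simplifying: h(y) = y^3 - y^2 + 36*y - 72.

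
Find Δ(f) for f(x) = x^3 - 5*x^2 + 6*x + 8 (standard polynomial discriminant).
Δ = -2012

For x^3 + a x^2 + b x + c the discriminant is Δ = 18 a b c - 4 a^3 c + a^2 b^2 - 4 b^3 - 27 c^2.
Plug a = -5, b = 6, c = 8:
  18*(-5)*(6)*(8) - 4*(-5)^3*(8) + (-5)^2*(6)^2 - 4*(6)^3 - 27*(8)^2
  = -4320 + (4000) + 900 + (-864) + (-1728)
  = -2012.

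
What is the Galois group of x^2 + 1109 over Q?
Gal(K/Q) = Z/2Z (cyclic of order 2)

x^2 + 1109 is irreducible over Q since -1109 is not a rational square. The splitting field Q(sqrt(-1109)) has degree 2 over Q, and its unique nontrivial automorphism is sqrt(-1109) ↦ -sqrt(-1109). Hence Gal(Q(sqrt(-1109))/Q) = Z/2Z.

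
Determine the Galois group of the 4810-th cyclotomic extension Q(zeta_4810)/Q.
|Gal(Q(zeta_4810)/Q)| = phi(4810) = 1728; group ≅ (Z/4810Z)^* ≅ Z/4Z × Z/12Z × Z/36Z

The n-th cyclotomic polynomial Φ_4810(x) is the minimal polynomial of zeta_4810 over Q and has degree phi(4810) = 1728. So Q(zeta_4810) is a degree-1728 Galois extension with Galois group (Z/4810Z)^*. By CRT, (Z/4810Z)^* ≅ (Z/2Z)^* × (Z/5Z)^* × (Z/13Z)^* × (Z/37Z)^*. Each prime-power unit group is (Z/2Z)^* ≅ trivial group (order 1); (Z/5Z)^* ≅ Z/4Z; (Z/13Z)^* ≅ Z/12Z; (Z/37Z)^* ≅ Z/36Z. Hence Gal(Q(zeta_4810)/Q) ≅ Z/4Z × Z/12Z × Z/36Z.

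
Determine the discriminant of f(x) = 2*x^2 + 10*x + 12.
Δ = 4

For a quadratic a x^2 + b x + c the discriminant is Δ = b^2 - 4ac = (10)^2 - 4*(2)*(12) = 100 - (96) = 4.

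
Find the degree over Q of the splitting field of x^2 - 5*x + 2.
[K:Q] = 2

The discriminant of x^2 + (-5)*x + (2) is b^2 - 4c = 25 - (8) = 17. Since 17 is not a perfect square in Q, the polynomial is irreducible over Q. Its two roots generate a degree-2 extension, so [K:Q] = 2.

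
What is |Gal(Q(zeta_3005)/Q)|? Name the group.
|Gal(Q(zeta_3005)/Q)| = phi(3005) = 2400; group ≅ (Z/3005Z)^* ≅ Z/4Z × Z/600Z

The n-th cyclotomic polynomial Φ_3005(x) is the minimal polynomial of zeta_3005 over Q and has degree phi(3005) = 2400. So Q(zeta_3005) is a degree-2400 Galois extension with Galois group (Z/3005Z)^*. By CRT, (Z/3005Z)^* ≅ (Z/5Z)^* × (Z/601Z)^*. Each prime-power unit group is (Z/5Z)^* ≅ Z/4Z; (Z/601Z)^* ≅ Z/600Z. Hence Gal(Q(zeta_3005)/Q) ≅ Z/4Z × Z/600Z.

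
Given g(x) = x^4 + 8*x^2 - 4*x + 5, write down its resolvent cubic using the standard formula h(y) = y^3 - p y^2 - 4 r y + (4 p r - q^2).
h(y) = y^3 - 8*y^2 - 20*y + 144

Identify coefficients: p = 8, q = -4, r = 5.
Plug into h(y) = y^3 - p y^2 - 4 r y + (4 p r - q^2):
  h(y) = y^3 - (8) y^2 - 4*(5) y + (4*(8)*(5) - (-4)^2)
       = y^3 + (-8) y^2 + (-20) y + (144).
Simplifying: h(y) = y^3 - 8*y^2 - 20*y + 144.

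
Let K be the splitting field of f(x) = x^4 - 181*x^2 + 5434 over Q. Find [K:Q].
[K:Q] = 4

f factors as (x^2 - 38)(x^2 - 143); the splitting field is K = Q(sqrt(38), sqrt(143)). Since 38, 143, and 5434 are all non-squares in Q, the three subfields Q(sqrt(38)), Q(sqrt(143)), Q(sqrt(5434)) are distinct degree-2 extensions, so [K:Q] = 4 (Klein four Galois group).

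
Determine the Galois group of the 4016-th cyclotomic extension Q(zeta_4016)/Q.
|Gal(Q(zeta_4016)/Q)| = phi(4016) = 2000; group ≅ (Z/4016Z)^* ≅ Z/2Z × Z/4Z × Z/250Z

The n-th cyclotomic polynomial Φ_4016(x) is the minimal polynomial of zeta_4016 over Q and has degree phi(4016) = 2000. So Q(zeta_4016) is a degree-2000 Galois extension with Galois group (Z/4016Z)^*. By CRT, (Z/4016Z)^* ≅ (Z/16Z)^* × (Z/251Z)^*. Each prime-power unit group is (Z/16Z)^* ≅ Z/2Z × Z/4Z; (Z/251Z)^* ≅ Z/250Z. Hence Gal(Q(zeta_4016)/Q) ≅ Z/2Z × Z/4Z × Z/250Z.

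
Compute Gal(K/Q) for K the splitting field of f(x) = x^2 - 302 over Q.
Gal(K/Q) = Z/2Z (cyclic of order 2)

x^2 - 302 is irreducible over Q since 302 is not a rational square. The splitting field Q(sqrt(302)) has degree 2 over Q, and its unique nontrivial automorphism is sqrt(302) ↦ -sqrt(302). Hence Gal(Q(sqrt(302))/Q) = Z/2Z.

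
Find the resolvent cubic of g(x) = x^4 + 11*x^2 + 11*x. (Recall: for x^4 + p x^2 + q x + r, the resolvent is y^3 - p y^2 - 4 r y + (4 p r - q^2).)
h(y) = y^3 - 11*y^2 - 121

Identify coefficients: p = 11, q = 11, r = 0.
Plug into h(y) = y^3 - p y^2 - 4 r y + (4 p r - q^2):
  h(y) = y^3 - (11) y^2 - 4*(0) y + (4*(11)*(0) - (11)^2)
       = y^3 + (-11) y^2 + (0) y + (-121).
Simplifying: h(y) = y^3 - 11*y^2 - 121.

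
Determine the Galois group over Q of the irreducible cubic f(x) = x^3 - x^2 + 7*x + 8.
Gal(K/Q) = S_3 (symmetric group of order 6)

Compute the discriminant of x^3 + (-1)*x^2 + (7)*x + (8): Δ = -4027. Since Δ is not a rational square, the Galois group is not contained in A_3; it must be the full S_3 (irreducibility of the cubic rules out anything smaller).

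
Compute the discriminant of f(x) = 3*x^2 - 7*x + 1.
Δ = 37

For a quadratic a x^2 + b x + c the discriminant is Δ = b^2 - 4ac = (-7)^2 - 4*(3)*(1) = 49 - (12) = 37.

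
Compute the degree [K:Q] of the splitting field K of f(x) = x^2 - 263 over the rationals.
[K:Q] = 2

The polynomial x^2 - 263 is irreducible over Q since 263 is not a perfect square. Its splitting field is Q(sqrt(263)), which has degree 2 over Q.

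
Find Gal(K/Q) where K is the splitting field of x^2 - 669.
Gal(K/Q) = Z/2Z (cyclic of order 2)

x^2 - 669 is irreducible over Q since 669 is not a rational square. The splitting field Q(sqrt(669)) has degree 2 over Q, and its unique nontrivial automorphism is sqrt(669) ↦ -sqrt(669). Hence Gal(Q(sqrt(669))/Q) = Z/2Z.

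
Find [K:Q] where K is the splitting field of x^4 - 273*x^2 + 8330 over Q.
[K:Q] = 4

f factors as (x^2 - 35)(x^2 - 238); the splitting field is K = Q(sqrt(35), sqrt(238)). Since 35, 238, and 8330 are all non-squares in Q, the three subfields Q(sqrt(35)), Q(sqrt(238)), Q(sqrt(8330)) are distinct degree-2 extensions, so [K:Q] = 4 (Klein four Galois group).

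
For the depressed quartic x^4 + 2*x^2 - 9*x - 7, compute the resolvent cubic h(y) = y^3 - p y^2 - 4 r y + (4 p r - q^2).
h(y) = y^3 - 2*y^2 + 28*y - 137

Identify coefficients: p = 2, q = -9, r = -7.
Plug into h(y) = y^3 - p y^2 - 4 r y + (4 p r - q^2):
  h(y) = y^3 - (2) y^2 - 4*(-7) y + (4*(2)*(-7) - (-9)^2)
       = y^3 + (-2) y^2 + (28) y + (-137).
Simplifying: h(y) = y^3 - 2*y^2 + 28*y - 137.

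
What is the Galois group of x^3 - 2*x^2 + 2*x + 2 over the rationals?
Gal(K/Q) = S_3 (symmetric group of order 6)

Compute the discriminant of x^3 + (-2)*x^2 + (2)*x + (2): Δ = -204. Since Δ is not a rational square, the Galois group is not contained in A_3; it must be the full S_3 (irreducibility of the cubic rules out anything smaller).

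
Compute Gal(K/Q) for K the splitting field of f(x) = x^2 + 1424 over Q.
Gal(K/Q) = Z/2Z (cyclic of order 2)

x^2 + 1424 is irreducible over Q since -1424 is not a rational square. The splitting field Q(sqrt(-1424)) has degree 2 over Q, and its unique nontrivial automorphism is sqrt(-1424) ↦ -sqrt(-1424). Hence Gal(Q(sqrt(-1424))/Q) = Z/2Z.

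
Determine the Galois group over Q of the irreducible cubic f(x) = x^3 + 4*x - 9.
Gal(K/Q) = S_3 (symmetric group of order 6)

Compute the discriminant of x^3 + (0)*x^2 + (4)*x + (-9): Δ = -2443. Since Δ is not a rational square, the Galois group is not contained in A_3; it must be the full S_3 (irreducibility of the cubic rules out anything smaller).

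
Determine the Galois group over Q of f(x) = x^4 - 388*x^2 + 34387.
Gal(K/Q) = V_4 (Klein four-group, Z/2Z × Z/2Z)

f factors as (x^2 - 137)(x^2 - 251), so the splitting field is K = Q(sqrt(137), sqrt(251)). The elements 137, 251, 34387 are all non-squares in Q, so sqrt(137) and sqrt(251) generate independent quadratic extensions. Thus [K:Q] = 4 and Gal(K/Q) is generated by the two order-2 automorphisms sqrt(137) ↦ -sqrt(137) and sqrt(251) ↦ -sqrt(251), giving V_4.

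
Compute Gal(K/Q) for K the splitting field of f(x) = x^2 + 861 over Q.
Gal(K/Q) = Z/2Z (cyclic of order 2)

x^2 + 861 is irreducible over Q since -861 is not a rational square. The splitting field Q(sqrt(-861)) has degree 2 over Q, and its unique nontrivial automorphism is sqrt(-861) ↦ -sqrt(-861). Hence Gal(Q(sqrt(-861))/Q) = Z/2Z.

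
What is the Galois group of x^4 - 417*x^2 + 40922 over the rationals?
Gal(K/Q) = V_4 (Klein four-group, Z/2Z × Z/2Z)

f factors as (x^2 - 158)(x^2 - 259), so the splitting field is K = Q(sqrt(158), sqrt(259)). The elements 158, 259, 40922 are all non-squares in Q, so sqrt(158) and sqrt(259) generate independent quadratic extensions. Thus [K:Q] = 4 and Gal(K/Q) is generated by the two order-2 automorphisms sqrt(158) ↦ -sqrt(158) and sqrt(259) ↦ -sqrt(259), giving V_4.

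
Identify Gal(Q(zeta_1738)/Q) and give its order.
|Gal(Q(zeta_1738)/Q)| = phi(1738) = 780; group ≅ (Z/1738Z)^* ≅ Z/10Z × Z/78Z

The n-th cyclotomic polynomial Φ_1738(x) is the minimal polynomial of zeta_1738 over Q and has degree phi(1738) = 780. So Q(zeta_1738) is a degree-780 Galois extension with Galois group (Z/1738Z)^*. By CRT, (Z/1738Z)^* ≅ (Z/2Z)^* × (Z/11Z)^* × (Z/79Z)^*. Each prime-power unit group is (Z/2Z)^* ≅ trivial group (order 1); (Z/11Z)^* ≅ Z/10Z; (Z/79Z)^* ≅ Z/78Z. Hence Gal(Q(zeta_1738)/Q) ≅ Z/10Z × Z/78Z.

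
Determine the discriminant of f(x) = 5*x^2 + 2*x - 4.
Δ = 84

For a quadratic a x^2 + b x + c the discriminant is Δ = b^2 - 4ac = (2)^2 - 4*(5)*(-4) = 4 - (-80) = 84.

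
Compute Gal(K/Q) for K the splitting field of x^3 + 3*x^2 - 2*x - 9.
Gal(K/Q) = S_3 (symmetric group of order 6)

Compute the discriminant of x^3 + (3)*x^2 + (-2)*x + (-9): Δ = -175. Since Δ is not a rational square, the Galois group is not contained in A_3; it must be the full S_3 (irreducibility of the cubic rules out anything smaller).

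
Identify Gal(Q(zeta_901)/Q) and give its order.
|Gal(Q(zeta_901)/Q)| = phi(901) = 832; group ≅ (Z/901Z)^* ≅ Z/16Z × Z/52Z

The n-th cyclotomic polynomial Φ_901(x) is the minimal polynomial of zeta_901 over Q and has degree phi(901) = 832. So Q(zeta_901) is a degree-832 Galois extension with Galois group (Z/901Z)^*. By CRT, (Z/901Z)^* ≅ (Z/17Z)^* × (Z/53Z)^*. Each prime-power unit group is (Z/17Z)^* ≅ Z/16Z; (Z/53Z)^* ≅ Z/52Z. Hence Gal(Q(zeta_901)/Q) ≅ Z/16Z × Z/52Z.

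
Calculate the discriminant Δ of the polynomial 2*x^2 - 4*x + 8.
Δ = -48

For a quadratic a x^2 + b x + c the discriminant is Δ = b^2 - 4ac = (-4)^2 - 4*(2)*(8) = 16 - (64) = -48.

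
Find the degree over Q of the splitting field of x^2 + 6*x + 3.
[K:Q] = 2

The discriminant of x^2 + (6)*x + (3) is b^2 - 4c = 36 - (12) = 24. Since 24 is not a perfect square in Q, the polynomial is irreducible over Q. Its two roots generate a degree-2 extension, so [K:Q] = 2.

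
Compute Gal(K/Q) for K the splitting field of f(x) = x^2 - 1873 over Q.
Gal(K/Q) = Z/2Z (cyclic of order 2)

x^2 - 1873 is irreducible over Q since 1873 is not a rational square. The splitting field Q(sqrt(1873)) has degree 2 over Q, and its unique nontrivial automorphism is sqrt(1873) ↦ -sqrt(1873). Hence Gal(Q(sqrt(1873))/Q) = Z/2Z.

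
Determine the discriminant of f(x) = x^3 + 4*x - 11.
Δ = -3523

For a depressed cubic x^3 + p x + q the discriminant is Δ = -4 p^3 - 27 q^2 = -4*(4)^3 - 27*(-11)^2 = -256 - 3267 = -3523.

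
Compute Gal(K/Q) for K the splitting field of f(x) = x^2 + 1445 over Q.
Gal(K/Q) = Z/2Z (cyclic of order 2)

x^2 + 1445 is irreducible over Q since -1445 is not a rational square. The splitting field Q(sqrt(-1445)) has degree 2 over Q, and its unique nontrivial automorphism is sqrt(-1445) ↦ -sqrt(-1445). Hence Gal(Q(sqrt(-1445))/Q) = Z/2Z.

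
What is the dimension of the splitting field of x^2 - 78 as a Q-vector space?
[K:Q] = 2

The polynomial x^2 - 78 is irreducible over Q since 78 is not a perfect square. Its splitting field is Q(sqrt(78)), which has degree 2 over Q.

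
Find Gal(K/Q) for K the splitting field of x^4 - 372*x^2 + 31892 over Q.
Gal(K/Q) = V_4 (Klein four-group, Z/2Z × Z/2Z)

f factors as (x^2 - 134)(x^2 - 238), so the splitting field is K = Q(sqrt(134), sqrt(238)). The elements 134, 238, 31892 are all non-squares in Q, so sqrt(134) and sqrt(238) generate independent quadratic extensions. Thus [K:Q] = 4 and Gal(K/Q) is generated by the two order-2 automorphisms sqrt(134) ↦ -sqrt(134) and sqrt(238) ↦ -sqrt(238), giving V_4.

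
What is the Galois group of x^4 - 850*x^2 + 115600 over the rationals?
Gal(K/Q) = Z/2Z (cyclic of order 2)

f factors as (x^2 - 680)(x^2 - 170), so the splitting field is K = Q(sqrt(680), sqrt(170)). The squarefree part of 680 is 170 and the squarefree part of 170 is also 170, so sqrt(680) and sqrt(170) are both rational multiples of sqrt(170). Hence Q(sqrt(680)) = Q(sqrt(170)) = Q(sqrt(170)), and the splitting field collapses to a single degree-2 extension with Galois group Z/2Z.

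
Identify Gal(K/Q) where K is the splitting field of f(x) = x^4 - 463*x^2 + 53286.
Gal(K/Q) = V_4 (Klein four-group, Z/2Z × Z/2Z)

f factors as (x^2 - 249)(x^2 - 214), so the splitting field is K = Q(sqrt(249), sqrt(214)). The elements 249, 214, 53286 are all non-squares in Q, so sqrt(249) and sqrt(214) generate independent quadratic extensions. Thus [K:Q] = 4 and Gal(K/Q) is generated by the two order-2 automorphisms sqrt(249) ↦ -sqrt(249) and sqrt(214) ↦ -sqrt(214), giving V_4.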